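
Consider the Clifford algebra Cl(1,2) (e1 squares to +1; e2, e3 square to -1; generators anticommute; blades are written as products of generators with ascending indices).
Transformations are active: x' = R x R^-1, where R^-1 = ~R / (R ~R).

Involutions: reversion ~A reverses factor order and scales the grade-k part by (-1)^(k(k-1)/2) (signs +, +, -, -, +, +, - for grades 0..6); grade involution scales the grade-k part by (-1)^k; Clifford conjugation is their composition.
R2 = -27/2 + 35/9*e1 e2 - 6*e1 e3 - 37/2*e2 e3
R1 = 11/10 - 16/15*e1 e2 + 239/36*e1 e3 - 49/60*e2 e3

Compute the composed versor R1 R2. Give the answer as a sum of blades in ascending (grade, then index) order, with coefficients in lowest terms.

Distribute over the terms of R1 (each basis-blade product reordered to ascending indices, repeated generators contracted through their squares):
(11/10) R2 = -297/20 + 77/18*e1 e2 - 33/5*e1 e3 - 407/20*e2 e3
(-16/15*e1 e2) R2 = -112/27 + 72/5*e1 e2 - 296/15*e1 e3 - 32/5*e2 e3
(239/36*e1 e3) R2 = -239/6 - 8843/72*e1 e2 - 717/8*e1 e3 + 8365/324*e2 e3
(-49/60*e2 e3) R2 = -1813/120 - 49/10*e1 e2 - 343/108*e1 e3 + 441/40*e2 e3
Summing the partial products and collecting blades:
Answer: -15971/216 - 2617/24*e1 e2 - 25733/216*e1 e3 + 32701/3240*e2 e3


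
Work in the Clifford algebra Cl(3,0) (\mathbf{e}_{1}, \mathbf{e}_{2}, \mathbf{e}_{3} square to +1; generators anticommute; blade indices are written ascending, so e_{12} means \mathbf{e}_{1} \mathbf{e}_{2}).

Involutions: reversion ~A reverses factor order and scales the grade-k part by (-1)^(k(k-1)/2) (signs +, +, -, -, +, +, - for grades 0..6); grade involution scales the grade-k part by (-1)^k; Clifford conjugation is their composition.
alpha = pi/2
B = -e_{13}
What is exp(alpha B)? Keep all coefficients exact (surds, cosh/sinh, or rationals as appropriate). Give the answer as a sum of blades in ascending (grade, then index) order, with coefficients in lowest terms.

B^2 = (-1)^2*(e_{13})^2 = 1*(-1) = -1 (a basis 2-blade squares to minus the product of its generators' squares).
B^2 = -1 — B^2 < 0, so the exponential closes trigonometrically: l = 1, alpha*l = \frac{\pi}{2}, so exp(alpha B) = cos(\frac{\pi}{2}) + (sin(\frac{\pi}{2})/1)*B = 0 + (1)*B.
Answer: -e_{13}


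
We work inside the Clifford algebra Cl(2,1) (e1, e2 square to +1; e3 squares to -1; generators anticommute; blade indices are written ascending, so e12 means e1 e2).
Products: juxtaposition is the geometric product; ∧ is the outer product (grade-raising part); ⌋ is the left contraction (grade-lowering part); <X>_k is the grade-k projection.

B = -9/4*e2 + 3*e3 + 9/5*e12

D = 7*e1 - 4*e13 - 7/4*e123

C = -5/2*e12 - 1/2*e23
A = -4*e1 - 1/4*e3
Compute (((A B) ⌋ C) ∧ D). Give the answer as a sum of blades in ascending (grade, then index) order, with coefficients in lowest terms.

step 1: 3/4 - 36/5*e2 + 9*e12 - 12*e13 - 9/16*e23 - 9/20*e123
step 2: 729/32 - 18*e1 + 18/5*e3 - 15/8*e12 - 3/8*e23
step 3: 5103/32*e1 - 4653/40*e13 - 5439/128*e123
Answer: 5103/32*e1 - 4653/40*e13 - 5439/128*e123


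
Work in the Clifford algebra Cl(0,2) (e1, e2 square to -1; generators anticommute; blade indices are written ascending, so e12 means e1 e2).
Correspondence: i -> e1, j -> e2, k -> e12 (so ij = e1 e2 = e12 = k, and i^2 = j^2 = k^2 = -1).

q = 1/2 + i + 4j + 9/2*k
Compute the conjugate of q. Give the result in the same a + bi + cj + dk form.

In blades: q = 1/2 + e1 + 4*e2 + 9/2*e12.
Conjugation here is Clifford conjugation: the scalar is fixed and the grade-1 and grade-2 blades all flip sign, giving 1/2 - e1 - 4*e2 - 9/2*e12; translating back:
Answer: 1/2 - i - 4j - 9/2*k


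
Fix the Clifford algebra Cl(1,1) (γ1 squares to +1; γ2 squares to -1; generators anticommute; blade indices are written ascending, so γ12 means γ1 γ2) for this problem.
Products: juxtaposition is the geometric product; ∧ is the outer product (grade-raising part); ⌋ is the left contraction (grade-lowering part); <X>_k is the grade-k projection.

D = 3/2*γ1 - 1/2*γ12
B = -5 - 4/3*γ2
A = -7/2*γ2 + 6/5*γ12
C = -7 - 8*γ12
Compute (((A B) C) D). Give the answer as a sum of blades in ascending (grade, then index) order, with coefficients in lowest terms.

step 1: -14/3 + 8/5*γ1 + 35/2*γ2 - 6*γ12
step 2: 242/3 - 756/5*γ1 - 1353/10*γ2 + 238/3*γ12
step 3: -3997/15 + 3773/20*γ1 - 217/5*γ2 + 9757/60*γ12
Answer: -3997/15 + 3773/20*γ1 - 217/5*γ2 + 9757/60*γ12


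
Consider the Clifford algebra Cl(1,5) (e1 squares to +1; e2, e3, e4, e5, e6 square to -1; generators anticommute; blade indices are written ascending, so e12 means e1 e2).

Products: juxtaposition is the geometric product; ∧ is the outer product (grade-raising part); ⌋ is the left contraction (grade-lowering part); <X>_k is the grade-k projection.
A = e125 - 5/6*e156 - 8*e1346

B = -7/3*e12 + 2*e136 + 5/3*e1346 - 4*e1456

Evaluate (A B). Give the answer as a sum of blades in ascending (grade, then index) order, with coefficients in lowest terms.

step 1: 40/3 + 38/3*e4 - 7/3*e5 - 91/3*e35 - 4*e246 + 35/18*e256 + 25/18*e345 + 56/3*e2346 - 2*e2356 + 5/3*e23456
Answer: 40/3 + 38/3*e4 - 7/3*e5 - 91/3*e35 - 4*e246 + 35/18*e256 + 25/18*e345 + 56/3*e2346 - 2*e2356 + 5/3*e23456


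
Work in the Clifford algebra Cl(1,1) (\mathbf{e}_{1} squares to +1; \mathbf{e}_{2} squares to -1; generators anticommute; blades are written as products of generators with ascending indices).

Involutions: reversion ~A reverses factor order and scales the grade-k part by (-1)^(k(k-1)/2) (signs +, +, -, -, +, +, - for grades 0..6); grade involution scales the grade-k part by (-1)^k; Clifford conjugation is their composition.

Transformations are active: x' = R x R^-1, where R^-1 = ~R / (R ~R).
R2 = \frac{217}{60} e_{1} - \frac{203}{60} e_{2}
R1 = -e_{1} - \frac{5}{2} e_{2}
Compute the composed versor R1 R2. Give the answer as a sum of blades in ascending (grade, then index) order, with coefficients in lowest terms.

Distribute over the terms of R1 (each basis-blade product reordered to ascending indices, repeated generators contracted through their squares):
(-e_{1}) R2 = -\frac{217}{60} + \frac{203}{60} e_{1} e_{2}
(-\frac{5}{2} e_{2}) R2 = -\frac{203}{24} + \frac{217}{24} e_{1} e_{2}
Summing the partial products and collecting blades:
Answer: -\frac{483}{40} + \frac{497}{40} e_{1} e_{2}


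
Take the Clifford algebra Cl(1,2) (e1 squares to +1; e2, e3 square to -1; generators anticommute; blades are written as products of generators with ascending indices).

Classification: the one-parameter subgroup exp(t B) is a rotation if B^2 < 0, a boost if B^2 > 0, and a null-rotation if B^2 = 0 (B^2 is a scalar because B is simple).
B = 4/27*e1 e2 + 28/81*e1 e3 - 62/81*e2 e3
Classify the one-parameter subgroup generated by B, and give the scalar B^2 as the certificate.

B^2 term by term: the squares give (4/27)^2*(e1 e2)^2 + (28/81)^2*(e1 e3)^2 + (-62/81)^2*(e2 e3)^2 = 16/729*(+1) + 784/6561*(+1) + 3844/6561*(-1) = -4/9 (each basis 2-blade squares to minus the product of its generators' squares); cross terms between blades sharing an index anticommute and cancel. So B^2 = -4/9.
Answer: rotation, certificate B^2 = -4/9. Certificate logic: -4/9 is a conjugation-invariant scalar, so its sign fixes rotation versus boost versus null-rotation outright.


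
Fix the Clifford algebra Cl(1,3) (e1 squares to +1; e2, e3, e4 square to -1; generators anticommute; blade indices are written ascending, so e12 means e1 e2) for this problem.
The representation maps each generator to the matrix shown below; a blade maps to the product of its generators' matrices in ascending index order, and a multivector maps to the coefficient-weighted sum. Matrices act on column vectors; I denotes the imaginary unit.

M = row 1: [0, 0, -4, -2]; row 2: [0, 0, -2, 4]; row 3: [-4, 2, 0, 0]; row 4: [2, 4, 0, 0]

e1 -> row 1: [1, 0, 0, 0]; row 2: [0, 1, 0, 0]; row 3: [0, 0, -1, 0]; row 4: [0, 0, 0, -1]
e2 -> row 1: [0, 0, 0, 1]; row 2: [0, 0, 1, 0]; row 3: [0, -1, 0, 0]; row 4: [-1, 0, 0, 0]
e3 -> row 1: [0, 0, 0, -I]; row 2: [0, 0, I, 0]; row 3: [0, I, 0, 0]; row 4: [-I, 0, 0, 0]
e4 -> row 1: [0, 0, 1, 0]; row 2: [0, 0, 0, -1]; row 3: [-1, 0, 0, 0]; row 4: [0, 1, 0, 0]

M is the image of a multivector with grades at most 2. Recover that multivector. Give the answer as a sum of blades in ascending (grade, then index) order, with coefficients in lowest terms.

Method: the blade images are trace-orthogonal — tr(rho(e_A) rho(e_B)^-1) = 4 if A = B and 0 otherwise — and rho(e_A)^-1 = (e_A)^2 * rho(e_A) with (e_A)^2 = +1 or -1, so the coefficient of e_A in the preimage is (e_A)^2 * tr(M rho(e_A))/4.
Nonzero projections over blades of grade <= 2: e2: (e2)^2 = -1, tr(M rho(e2)) = 8, coefficient -2; e14: (e14)^2 = +1, tr(M rho(e14)) = -16, coefficient -4. Every other blade of grade <= 2 projects to 0.
Answer: -2*e2 - 4*e14


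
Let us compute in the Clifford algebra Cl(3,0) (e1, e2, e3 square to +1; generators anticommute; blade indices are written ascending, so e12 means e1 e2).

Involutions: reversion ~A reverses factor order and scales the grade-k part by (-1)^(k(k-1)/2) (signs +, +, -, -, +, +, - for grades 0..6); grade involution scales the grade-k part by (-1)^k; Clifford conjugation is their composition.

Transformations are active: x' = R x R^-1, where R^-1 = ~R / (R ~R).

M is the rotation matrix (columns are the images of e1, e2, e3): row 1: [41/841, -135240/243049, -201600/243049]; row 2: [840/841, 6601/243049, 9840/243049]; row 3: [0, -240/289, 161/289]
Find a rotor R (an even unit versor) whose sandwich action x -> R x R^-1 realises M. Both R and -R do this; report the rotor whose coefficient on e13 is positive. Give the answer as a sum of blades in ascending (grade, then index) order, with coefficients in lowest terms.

Method: write R = a + b12*e12 + b13*e13 + b23*e23 with a^2 + b12^2 + b13^2 + b23^2 = 1 (so R^-1 = ~R). Expanding the columns R e_j ~R gives tr M = 4a^2 - 1 and, from the antisymmetric part, M21 - M12 = -4a*b12, M13 - M31 = 4a*b13, M32 - M23 = -4a*b23.
Here tr M = 153851/243049, so a^2 = (1 + tr M)/4 = 99225/243049 and a = ±315/493. Taking a = 315/493: M21 - M12 = 378000/243049, M13 - M31 = -201600/243049, M32 - M23 = -211680/243049, giving b12 = -300/493, b13 = -160/493, b23 = 168/493, i.e. R = 315/493 - 300/493*e12 - 160/493*e13 + 168/493*e23.
Its e13 coefficient is negative, so report the other preimage -R.
Answer: -315/493 + 300/493*e12 + 160/493*e13 - 168/493*e23. Recall the cover is two-to-one: with M of trace 153851/243049, both preimages act alike, and the stated e13 sign chooses the sheet.


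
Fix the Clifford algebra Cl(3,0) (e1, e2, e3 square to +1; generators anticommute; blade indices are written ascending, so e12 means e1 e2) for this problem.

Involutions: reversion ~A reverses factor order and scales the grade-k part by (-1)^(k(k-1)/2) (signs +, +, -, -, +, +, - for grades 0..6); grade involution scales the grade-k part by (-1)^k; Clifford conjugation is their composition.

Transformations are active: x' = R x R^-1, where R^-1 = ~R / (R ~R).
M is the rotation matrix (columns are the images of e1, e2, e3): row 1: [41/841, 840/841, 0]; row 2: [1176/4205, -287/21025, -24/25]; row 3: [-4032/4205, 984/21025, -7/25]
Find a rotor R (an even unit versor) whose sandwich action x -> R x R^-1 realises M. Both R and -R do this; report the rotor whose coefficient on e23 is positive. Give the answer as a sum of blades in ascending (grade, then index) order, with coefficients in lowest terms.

Method: write R = a + b12*e12 + b13*e13 + b23*e23 with a^2 + b12^2 + b13^2 + b23^2 = 1 (so R^-1 = ~R). Expanding the columns R e_j ~R gives tr M = 4a^2 - 1 and, from the antisymmetric part, M21 - M12 = -4a*b12, M13 - M31 = 4a*b13, M32 - M23 = -4a*b23.
Here tr M = -5149/21025, so a^2 = (1 + tr M)/4 = 3969/21025 and a = ±63/145. Taking a = 63/145: M21 - M12 = -3024/4205, M13 - M31 = 4032/4205, M32 - M23 = 21168/21025, giving b12 = 12/29, b13 = 16/29, b23 = -84/145, i.e. R = 63/145 + 12/29*e12 + 16/29*e13 - 84/145*e23.
Its e23 coefficient is negative, so report the other preimage -R.
Answer: -63/145 - 12/29*e12 - 16/29*e13 + 84/145*e23. Recall the cover is two-to-one: with M of trace -5149/21025, both preimages act alike, and the stated e23 sign chooses the sheet.


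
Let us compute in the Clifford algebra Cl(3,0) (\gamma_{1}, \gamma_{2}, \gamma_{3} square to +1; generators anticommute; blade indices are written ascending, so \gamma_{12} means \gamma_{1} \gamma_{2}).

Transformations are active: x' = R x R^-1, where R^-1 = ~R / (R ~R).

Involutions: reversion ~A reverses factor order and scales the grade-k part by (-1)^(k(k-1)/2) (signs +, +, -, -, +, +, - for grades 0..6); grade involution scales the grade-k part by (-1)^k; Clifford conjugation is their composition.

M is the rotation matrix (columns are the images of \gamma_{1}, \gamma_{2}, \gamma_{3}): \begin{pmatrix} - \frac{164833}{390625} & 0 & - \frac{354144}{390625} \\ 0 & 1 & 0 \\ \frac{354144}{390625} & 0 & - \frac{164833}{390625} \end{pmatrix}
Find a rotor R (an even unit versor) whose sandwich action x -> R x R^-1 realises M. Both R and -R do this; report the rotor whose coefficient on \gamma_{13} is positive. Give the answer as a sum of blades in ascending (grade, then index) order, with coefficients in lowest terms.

Method: write R = a + b12*\gamma_{12} + b13*\gamma_{13} + b23*\gamma_{23} with a^2 + b12^2 + b13^2 + b23^2 = 1 (so R^-1 = ~R). Expanding the columns R e_j ~R gives tr M = 4a^2 - 1 and, from the antisymmetric part, M21 - M12 = -4a*b12, M13 - M31 = 4a*b13, M32 - M23 = -4a*b23.
Here tr M = \frac{60959}{390625}, so a^2 = (1 + tr M)/4 = \frac{112896}{390625} and a = ±\frac{336}{625}. Taking a = \frac{336}{625}: M21 - M12 = 0, M13 - M31 = -\frac{708288}{390625}, M32 - M23 = 0, giving b12 = 0, b13 = -\frac{527}{625}, b23 = 0, i.e. R = \frac{336}{625} - \frac{527}{625} \gamma_{13}.
Its \gamma_{13} coefficient is negative, so report the other preimage -R.
Answer: -\frac{336}{625} + \frac{527}{625} \gamma_{13}. Why the constraint matters: R and -R act identically through the sandwich — M has trace \frac{60959}{390625} either way — so only the sign condition on \gamma_{13} picks one of the two preimages.


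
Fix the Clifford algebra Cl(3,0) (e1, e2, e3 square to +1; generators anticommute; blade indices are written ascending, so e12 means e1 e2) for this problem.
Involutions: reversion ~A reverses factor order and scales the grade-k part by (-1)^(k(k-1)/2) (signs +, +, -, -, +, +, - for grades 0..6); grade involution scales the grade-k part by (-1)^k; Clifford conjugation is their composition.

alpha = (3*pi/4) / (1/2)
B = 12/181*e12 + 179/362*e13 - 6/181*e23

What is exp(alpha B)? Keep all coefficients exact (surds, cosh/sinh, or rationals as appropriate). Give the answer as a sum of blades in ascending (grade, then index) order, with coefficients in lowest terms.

B^2 term by term: the squares give (12/181)^2*(e12)^2 + (179/362)^2*(e13)^2 + (-6/181)^2*(e23)^2 = 144/32761*(-1) + 32041/131044*(-1) + 36/32761*(-1) = -1/4 (each basis 2-blade squares to minus the product of its generators' squares); cross terms between blades sharing an index anticommute and cancel. So B^2 = -1/4.
B^2 = -1/4 — the negative square puts this in the circular regime; l = 1/2, alpha*l = 3*pi/4, so exp(alpha B) = cos(3*pi/4) + (sin(3*pi/4)/(1/2))*B = -sqrt(2)/2 + (sqrt(2))*B.
Answer: -sqrt(2)/2 + 12*sqrt(2)/181*e12 + 179*sqrt(2)/362*e13 - 6*sqrt(2)/181*e23


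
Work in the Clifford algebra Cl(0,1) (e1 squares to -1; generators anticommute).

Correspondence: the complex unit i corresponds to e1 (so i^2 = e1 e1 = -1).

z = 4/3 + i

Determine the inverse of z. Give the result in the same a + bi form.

In blades: z = 4/3 + e1.
With qbar = 4/3 - e1 (scalar fixed, mapped units negated), z qbar = 25/9 (the sum of squared coefficients), so z^-1 = qbar / (25/9) = 12/25 - 9/25*e1; translating back:
Answer: 12/25 - 9/25*i


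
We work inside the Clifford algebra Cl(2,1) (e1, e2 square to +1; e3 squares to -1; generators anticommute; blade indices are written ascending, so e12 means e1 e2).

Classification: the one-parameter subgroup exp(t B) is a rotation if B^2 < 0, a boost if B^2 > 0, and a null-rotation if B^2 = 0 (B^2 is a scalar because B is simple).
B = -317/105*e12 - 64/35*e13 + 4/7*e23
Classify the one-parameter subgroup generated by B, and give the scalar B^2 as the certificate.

B^2 term by term: the squares give (-317/105)^2*(e12)^2 + (-64/35)^2*(e13)^2 + (4/7)^2*(e23)^2 = 100489/11025*(-1) + 4096/1225*(+1) + 16/49*(+1) = -49/9 (each basis 2-blade squares to minus the product of its generators' squares); cross terms between blades sharing an index anticommute and cancel. So B^2 = -49/9.
Answer: rotation, certificate B^2 = -49/9. The invariant at work: B^2 = -49/9 is unchanged by conjugation, hence its sign classifies the subgroup whatever basis B is written in.


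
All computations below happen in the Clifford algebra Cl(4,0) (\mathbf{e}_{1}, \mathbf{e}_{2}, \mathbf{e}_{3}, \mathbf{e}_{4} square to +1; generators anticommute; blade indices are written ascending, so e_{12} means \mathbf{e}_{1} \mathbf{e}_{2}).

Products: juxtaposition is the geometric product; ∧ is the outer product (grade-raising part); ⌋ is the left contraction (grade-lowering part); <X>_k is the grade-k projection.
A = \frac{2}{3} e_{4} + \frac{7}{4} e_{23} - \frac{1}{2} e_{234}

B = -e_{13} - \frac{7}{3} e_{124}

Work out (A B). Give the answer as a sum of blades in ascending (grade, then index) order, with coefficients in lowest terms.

step 1: -\frac{119}{36} e_{12} - \frac{7}{6} e_{13} + \frac{1}{2} e_{124} + \frac{41}{12} e_{134}
Answer: -\frac{119}{36} e_{12} - \frac{7}{6} e_{13} + \frac{1}{2} e_{124} + \frac{41}{12} e_{134}


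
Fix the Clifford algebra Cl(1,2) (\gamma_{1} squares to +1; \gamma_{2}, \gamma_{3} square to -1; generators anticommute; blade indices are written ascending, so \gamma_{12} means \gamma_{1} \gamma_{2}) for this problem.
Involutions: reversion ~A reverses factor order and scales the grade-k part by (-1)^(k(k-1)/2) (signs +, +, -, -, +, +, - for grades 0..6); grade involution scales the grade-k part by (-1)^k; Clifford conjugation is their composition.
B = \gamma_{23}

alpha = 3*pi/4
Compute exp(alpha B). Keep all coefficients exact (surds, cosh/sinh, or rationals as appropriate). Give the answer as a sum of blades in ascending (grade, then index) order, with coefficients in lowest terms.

B^2 = (1)^2*(\gamma_{23})^2 = 1*(-1) = -1 (a basis 2-blade squares to minus the product of its generators' squares).
B^2 = -1 — the negative square puts this in the circular regime; l = 1, alpha*l = \frac{3 \pi}{4}, so exp(alpha B) = cos(\frac{3 \pi}{4}) + (sin(\frac{3 \pi}{4})/1)*B = - \frac{\sqrt{2}}{2} + (\frac{\sqrt{2}}{2})*B.
Answer: - \frac{\sqrt{2}}{2} + \frac{\sqrt{2}}{2} \gamma_{23}


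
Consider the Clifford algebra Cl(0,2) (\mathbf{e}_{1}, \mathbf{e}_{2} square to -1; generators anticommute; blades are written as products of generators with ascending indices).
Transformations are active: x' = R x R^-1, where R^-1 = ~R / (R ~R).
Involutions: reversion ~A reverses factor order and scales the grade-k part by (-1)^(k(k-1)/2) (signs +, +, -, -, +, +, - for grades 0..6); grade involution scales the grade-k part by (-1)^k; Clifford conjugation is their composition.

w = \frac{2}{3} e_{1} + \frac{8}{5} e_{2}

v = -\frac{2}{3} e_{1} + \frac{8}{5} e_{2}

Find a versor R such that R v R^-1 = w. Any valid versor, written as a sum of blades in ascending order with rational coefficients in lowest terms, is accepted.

Equal squares first: v^2 = w^2 = -\frac{676}{225}. Then v + w = \frac{16}{5} e_{2} is a versor taking v to w, provided it is invertible.
Answer: \frac{16}{5} e_{2}


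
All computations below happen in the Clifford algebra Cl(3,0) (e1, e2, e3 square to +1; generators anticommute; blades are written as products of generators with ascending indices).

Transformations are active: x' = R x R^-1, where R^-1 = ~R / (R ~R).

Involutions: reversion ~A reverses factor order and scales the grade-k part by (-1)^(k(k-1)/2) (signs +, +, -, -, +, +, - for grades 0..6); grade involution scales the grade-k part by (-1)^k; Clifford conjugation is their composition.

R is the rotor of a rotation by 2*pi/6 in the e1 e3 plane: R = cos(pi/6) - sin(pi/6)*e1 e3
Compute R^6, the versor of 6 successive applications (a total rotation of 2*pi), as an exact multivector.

Half-angle bookkeeping: 6 applications in e1 e3 add up to rotor phase 6*pi/6 = pi, so R^6 = cos(pi) - sin(pi)*e1 e3.
cos(pi) = -1 and sin(pi) = 0, so R^6 = -1. The total rotation 2*pi is 1 full turn, so every vector returns to itself, yet the rotor is -1, on the OTHER sheet of the double cover (an odd number of 2*pi turns).
Answer: -1


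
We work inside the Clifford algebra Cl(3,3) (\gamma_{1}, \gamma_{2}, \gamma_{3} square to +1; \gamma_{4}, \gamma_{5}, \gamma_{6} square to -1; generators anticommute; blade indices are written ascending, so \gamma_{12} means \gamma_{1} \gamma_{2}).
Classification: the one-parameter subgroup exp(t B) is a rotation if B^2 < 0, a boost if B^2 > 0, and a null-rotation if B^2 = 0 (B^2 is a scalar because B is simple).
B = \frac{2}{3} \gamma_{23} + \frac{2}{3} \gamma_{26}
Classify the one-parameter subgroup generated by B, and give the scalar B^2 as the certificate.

B^2 term by term: the squares give (\frac{2}{3})^2*(\gamma_{23})^2 + (\frac{2}{3})^2*(\gamma_{26})^2 = \frac{4}{9}*(-1) + \frac{4}{9}*(+1) = 0 (each basis 2-blade squares to minus the product of its generators' squares); cross terms between blades sharing an index anticommute and cancel. So B^2 = 0.
Answer: null-rotation, certificate B^2 = 0. Check the certificate: B^2 = 0, and that sign is decisive whatever form B takes.


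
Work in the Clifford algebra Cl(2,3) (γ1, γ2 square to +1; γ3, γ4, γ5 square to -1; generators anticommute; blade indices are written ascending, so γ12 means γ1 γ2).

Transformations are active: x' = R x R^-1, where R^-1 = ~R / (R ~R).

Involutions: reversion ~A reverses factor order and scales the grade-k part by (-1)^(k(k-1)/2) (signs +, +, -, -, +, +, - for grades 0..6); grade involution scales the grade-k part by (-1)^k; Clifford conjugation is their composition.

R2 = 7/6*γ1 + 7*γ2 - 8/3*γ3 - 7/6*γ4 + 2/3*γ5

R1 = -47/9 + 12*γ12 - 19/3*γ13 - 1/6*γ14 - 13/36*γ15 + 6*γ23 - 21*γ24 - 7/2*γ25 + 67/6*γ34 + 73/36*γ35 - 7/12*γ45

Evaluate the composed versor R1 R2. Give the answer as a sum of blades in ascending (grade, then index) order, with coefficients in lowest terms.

Distribute over the terms of R2 (each basis-blade product reordered to ascending indices, repeated generators contracted through their squares):
R1 (7/6*γ1) = -329/54*γ1 - 14*γ2 + 133/18*γ3 + 7/36*γ4 + 91/216*γ5 + 7*γ123 - 49/2*γ124 - 49/12*γ125 + 469/36*γ134 + 511/216*γ135 - 49/72*γ145
R1 (7*γ2) = 84*γ1 - 329/9*γ2 - 42*γ3 + 147*γ4 + 49/2*γ5 + 133/3*γ123 + 7/6*γ124 + 91/36*γ125 + 469/6*γ234 + 511/36*γ235 - 49/12*γ245
R1 (-8/3*γ3) = -152/9*γ1 + 16*γ2 + 376/27*γ3 - 268/9*γ4 - 146/27*γ5 - 32*γ123 - 4/9*γ134 - 26/27*γ135 - 56*γ234 - 28/3*γ235 + 14/9*γ345
R1 (-7/6*γ4) = -7/36*γ1 - 49/2*γ2 + 469/36*γ3 + 329/54*γ4 + 49/72*γ5 - 14*γ124 + 133/18*γ134 - 91/216*γ145 - 7*γ234 - 49/12*γ245 + 511/216*γ345
R1 (2/3*γ5) = 13/54*γ1 + 7/3*γ2 - 73/54*γ3 + 7/18*γ4 - 94/27*γ5 + 8*γ125 - 38/9*γ135 - 1/9*γ145 + 4*γ235 - 14*γ245 + 67/9*γ345
Summing the partial products and collecting blades:
Answer: 6595/108*γ1 - 1021/18*γ2 - 973/108*γ3 + 13381/108*γ4 + 1805/108*γ5 + 58/3*γ123 - 112/3*γ124 + 58/9*γ125 + 719/36*γ134 - 203/72*γ135 - 131/108*γ145 + 91/6*γ234 + 319/36*γ235 - 133/6*γ245 + 2455/216*γ345


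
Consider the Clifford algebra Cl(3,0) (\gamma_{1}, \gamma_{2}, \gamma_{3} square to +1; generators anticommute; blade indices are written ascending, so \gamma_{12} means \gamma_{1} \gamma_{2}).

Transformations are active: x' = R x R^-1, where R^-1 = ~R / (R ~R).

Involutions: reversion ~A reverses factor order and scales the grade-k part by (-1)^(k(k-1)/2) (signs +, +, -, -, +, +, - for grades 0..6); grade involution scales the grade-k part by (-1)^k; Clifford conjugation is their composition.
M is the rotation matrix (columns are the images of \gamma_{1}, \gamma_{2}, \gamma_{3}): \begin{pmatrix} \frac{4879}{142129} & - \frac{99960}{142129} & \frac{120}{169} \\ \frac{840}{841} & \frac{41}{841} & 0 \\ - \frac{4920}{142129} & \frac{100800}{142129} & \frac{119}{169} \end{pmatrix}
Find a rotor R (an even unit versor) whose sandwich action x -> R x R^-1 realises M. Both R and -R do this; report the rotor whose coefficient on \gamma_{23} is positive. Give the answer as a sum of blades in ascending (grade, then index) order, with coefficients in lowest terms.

Method: write R = a + b12*\gamma_{12} + b13*\gamma_{13} + b23*\gamma_{23} with a^2 + b12^2 + b13^2 + b23^2 = 1 (so R^-1 = ~R). Expanding the columns R e_j ~R gives tr M = 4a^2 - 1 and, from the antisymmetric part, M21 - M12 = -4a*b12, M13 - M31 = 4a*b13, M32 - M23 = -4a*b23.
Here tr M = \frac{111887}{142129}, so a^2 = (1 + tr M)/4 = \frac{63504}{142129} and a = ±\frac{252}{377}. Taking a = \frac{252}{377}: M21 - M12 = \frac{241920}{142129}, M13 - M31 = \frac{105840}{142129}, M32 - M23 = \frac{100800}{142129}, giving b12 = -\frac{240}{377}, b13 = \frac{105}{377}, b23 = -\frac{100}{377}, i.e. R = \frac{252}{377} - \frac{240}{377} \gamma_{12} + \frac{105}{377} \gamma_{13} - \frac{100}{377} \gamma_{23}.
Its \gamma_{23} coefficient is negative, so report the other preimage -R.
Answer: -\frac{252}{377} + \frac{240}{377} \gamma_{12} - \frac{105}{377} \gamma_{13} + \frac{100}{377} \gamma_{23}. Note: both R and -R realise this M (trace \frac{111887}{142129}); the covering map identifies them, and the \gamma_{23}-coefficient sign is the tie-breaker.


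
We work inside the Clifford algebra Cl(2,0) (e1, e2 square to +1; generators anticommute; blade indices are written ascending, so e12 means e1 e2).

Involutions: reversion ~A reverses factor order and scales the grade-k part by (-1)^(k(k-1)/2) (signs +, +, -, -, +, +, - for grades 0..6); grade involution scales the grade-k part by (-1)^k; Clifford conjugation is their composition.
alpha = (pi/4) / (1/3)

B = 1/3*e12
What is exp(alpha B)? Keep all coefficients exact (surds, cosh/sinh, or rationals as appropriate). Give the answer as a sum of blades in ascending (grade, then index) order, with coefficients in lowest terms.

B^2 = (1/3)^2*(e12)^2 = 1/9*(-1) = -1/9 (a basis 2-blade squares to minus the product of its generators' squares).
B^2 = -1/9 — B^2 < 0, so the exponential closes trigonometrically: l = 1/3, alpha*l = pi/4, so exp(alpha B) = cos(pi/4) + (sin(pi/4)/(1/3))*B = sqrt(2)/2 + (3*sqrt(2)/2)*B.
Answer: sqrt(2)/2 + sqrt(2)/2*e12


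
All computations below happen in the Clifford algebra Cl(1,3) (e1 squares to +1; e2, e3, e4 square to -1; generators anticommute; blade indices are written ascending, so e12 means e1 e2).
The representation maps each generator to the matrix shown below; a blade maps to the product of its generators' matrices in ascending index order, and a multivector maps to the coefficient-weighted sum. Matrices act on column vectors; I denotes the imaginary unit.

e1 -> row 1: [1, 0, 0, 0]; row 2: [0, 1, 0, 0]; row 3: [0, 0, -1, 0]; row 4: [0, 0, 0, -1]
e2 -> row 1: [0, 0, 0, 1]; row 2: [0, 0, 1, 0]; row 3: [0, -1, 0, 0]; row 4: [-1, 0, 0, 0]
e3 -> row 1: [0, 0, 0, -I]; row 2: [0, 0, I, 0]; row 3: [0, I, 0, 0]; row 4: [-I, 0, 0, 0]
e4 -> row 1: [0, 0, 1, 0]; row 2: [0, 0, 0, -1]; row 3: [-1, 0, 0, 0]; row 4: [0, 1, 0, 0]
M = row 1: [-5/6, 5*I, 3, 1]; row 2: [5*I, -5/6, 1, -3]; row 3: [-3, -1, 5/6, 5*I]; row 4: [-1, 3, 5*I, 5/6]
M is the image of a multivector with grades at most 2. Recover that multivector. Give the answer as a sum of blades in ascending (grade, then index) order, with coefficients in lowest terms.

Method: the blade images are trace-orthogonal — tr(rho(e_A) rho(e_B)^-1) = 4 if A = B and 0 otherwise — and rho(e_A)^-1 = (e_A)^2 * rho(e_A) with (e_A)^2 = +1 or -1, so the coefficient of e_A in the preimage is (e_A)^2 * tr(M rho(e_A))/4.
Nonzero projections over blades of grade <= 2: e1: (e1)^2 = +1, tr(M rho(e1)) = -10/3, coefficient -5/6; e2: (e2)^2 = -1, tr(M rho(e2)) = -4, coefficient 1; e4: (e4)^2 = -1, tr(M rho(e4)) = -12, coefficient 3; e34: (e34)^2 = -1, tr(M rho(e34)) = 20, coefficient -5. Every other blade of grade <= 2 projects to 0.
Answer: -5/6*e1 + e2 + 3*e4 - 5*e34


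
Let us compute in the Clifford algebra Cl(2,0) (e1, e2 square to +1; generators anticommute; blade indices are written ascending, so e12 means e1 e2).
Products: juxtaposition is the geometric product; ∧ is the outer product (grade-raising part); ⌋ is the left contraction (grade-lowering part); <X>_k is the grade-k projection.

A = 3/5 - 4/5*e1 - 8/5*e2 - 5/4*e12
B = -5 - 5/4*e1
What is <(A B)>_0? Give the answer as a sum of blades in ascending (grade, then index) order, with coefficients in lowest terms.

step 1: -2 + 13/4*e1 + 103/16*e2 + 17/4*e12
step 2: -2
Answer: -2


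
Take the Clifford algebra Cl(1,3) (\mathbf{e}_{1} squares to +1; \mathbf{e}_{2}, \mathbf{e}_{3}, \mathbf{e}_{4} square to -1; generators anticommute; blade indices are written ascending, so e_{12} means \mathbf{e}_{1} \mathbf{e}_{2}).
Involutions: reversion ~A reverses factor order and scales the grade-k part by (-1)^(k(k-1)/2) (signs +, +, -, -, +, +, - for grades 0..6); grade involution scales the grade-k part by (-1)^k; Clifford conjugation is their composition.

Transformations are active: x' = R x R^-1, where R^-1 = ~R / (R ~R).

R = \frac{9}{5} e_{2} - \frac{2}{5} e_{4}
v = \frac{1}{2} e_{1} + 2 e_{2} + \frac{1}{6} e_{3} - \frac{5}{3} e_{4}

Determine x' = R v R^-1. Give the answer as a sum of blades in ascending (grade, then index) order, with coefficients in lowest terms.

~R = \frac{9}{5} e_{2} - \frac{2}{5} e_{4}, and R ~R = -\frac{17}{5}, so R^-1 = ~R / (-\frac{17}{5}).
R v = -\frac{64}{15} - \frac{9}{10} e_{12} + \frac{1}{5} e_{14} + \frac{3}{10} e_{23} - \frac{11}{5} e_{24} + \frac{1}{15} e_{34}
Answer: -\frac{1}{2} e_{1} + \frac{214}{85} e_{2} - \frac{1}{6} e_{3} + \frac{169}{255} e_{4}


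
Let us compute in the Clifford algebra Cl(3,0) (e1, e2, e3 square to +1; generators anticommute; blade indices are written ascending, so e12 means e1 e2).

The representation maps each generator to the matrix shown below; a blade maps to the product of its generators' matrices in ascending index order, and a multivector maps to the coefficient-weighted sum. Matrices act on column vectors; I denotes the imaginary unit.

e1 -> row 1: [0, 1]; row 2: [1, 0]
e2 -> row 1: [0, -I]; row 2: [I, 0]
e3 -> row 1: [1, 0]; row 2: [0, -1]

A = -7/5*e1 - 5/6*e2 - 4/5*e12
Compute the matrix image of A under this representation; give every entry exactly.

Bivector images (products of the table entries): rho(e12) = rho(e1)rho(e2) = row 1: [I, 0]; row 2: [0, -I].
M = (-7/5)*rho(e1) + (-5/6)*rho(e2) + (-4/5)*rho(e12), summed entrywise:
Answer: row 1: [-4*I/5, -7/5 + 5*I/6]; row 2: [-7/5 - 5*I/6, 4*I/5]


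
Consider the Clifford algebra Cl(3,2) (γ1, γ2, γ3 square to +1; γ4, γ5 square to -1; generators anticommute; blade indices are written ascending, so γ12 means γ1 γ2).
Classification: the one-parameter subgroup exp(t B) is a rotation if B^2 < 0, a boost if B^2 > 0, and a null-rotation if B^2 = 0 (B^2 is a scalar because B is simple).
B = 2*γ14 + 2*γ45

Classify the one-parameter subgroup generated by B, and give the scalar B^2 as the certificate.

B^2 term by term: the squares give (2)^2*(γ14)^2 + (2)^2*(γ45)^2 = 4*(+1) + 4*(-1) = 0 (each basis 2-blade squares to minus the product of its generators' squares); cross terms between blades sharing an index anticommute and cancel. So B^2 = 0.
Answer: null-rotation, certificate B^2 = 0. B^2 = 0 is basis-independent, so its sign is the whole story.


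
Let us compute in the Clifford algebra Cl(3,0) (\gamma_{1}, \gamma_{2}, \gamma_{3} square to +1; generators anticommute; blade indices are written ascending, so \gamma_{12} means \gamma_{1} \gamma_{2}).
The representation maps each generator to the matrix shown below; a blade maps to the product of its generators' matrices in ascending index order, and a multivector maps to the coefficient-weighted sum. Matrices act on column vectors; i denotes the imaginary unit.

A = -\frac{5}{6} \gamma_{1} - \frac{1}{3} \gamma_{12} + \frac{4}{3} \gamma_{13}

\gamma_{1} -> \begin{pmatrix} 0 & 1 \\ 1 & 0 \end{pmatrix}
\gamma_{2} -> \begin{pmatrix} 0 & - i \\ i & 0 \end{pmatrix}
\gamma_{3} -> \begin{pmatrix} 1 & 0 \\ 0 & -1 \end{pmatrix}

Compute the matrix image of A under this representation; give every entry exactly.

Bivector images (products of the table entries): rho(\gamma_{12}) = rho(\gamma_{1})rho(\gamma_{2}) = \begin{pmatrix} i & 0 \\ 0 & - i \end{pmatrix}; rho(\gamma_{13}) = rho(\gamma_{1})rho(\gamma_{3}) = \begin{pmatrix} 0 & -1 \\ 1 & 0 \end{pmatrix}.
M = (-\frac{5}{6})*rho(\gamma_{1}) + (-\frac{1}{3})*rho(\gamma_{12}) + (\frac{4}{3})*rho(\gamma_{13}), summed entrywise:
Answer: \begin{pmatrix} - \frac{i}{3} & - \frac{13}{6} \\ \frac{1}{2} & \frac{i}{3} \end{pmatrix}


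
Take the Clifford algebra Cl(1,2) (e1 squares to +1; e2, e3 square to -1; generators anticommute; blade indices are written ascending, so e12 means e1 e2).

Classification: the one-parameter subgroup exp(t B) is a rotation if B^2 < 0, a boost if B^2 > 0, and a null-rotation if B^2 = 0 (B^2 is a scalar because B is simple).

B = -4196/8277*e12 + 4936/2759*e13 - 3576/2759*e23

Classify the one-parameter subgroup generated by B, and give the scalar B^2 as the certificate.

B^2 term by term: the squares give (-4196/8277)^2*(e12)^2 + (4936/2759)^2*(e13)^2 + (-3576/2759)^2*(e23)^2 = 17606416/68508729*(+1) + 24364096/7612081*(+1) + 12787776/7612081*(-1) = 16/9 (each basis 2-blade squares to minus the product of its generators' squares); cross terms between blades sharing an index anticommute and cancel. So B^2 = 16/9.
Answer: boost, certificate B^2 = 16/9. B^2 = 16/9 is basis-independent, so its sign is the whole story.


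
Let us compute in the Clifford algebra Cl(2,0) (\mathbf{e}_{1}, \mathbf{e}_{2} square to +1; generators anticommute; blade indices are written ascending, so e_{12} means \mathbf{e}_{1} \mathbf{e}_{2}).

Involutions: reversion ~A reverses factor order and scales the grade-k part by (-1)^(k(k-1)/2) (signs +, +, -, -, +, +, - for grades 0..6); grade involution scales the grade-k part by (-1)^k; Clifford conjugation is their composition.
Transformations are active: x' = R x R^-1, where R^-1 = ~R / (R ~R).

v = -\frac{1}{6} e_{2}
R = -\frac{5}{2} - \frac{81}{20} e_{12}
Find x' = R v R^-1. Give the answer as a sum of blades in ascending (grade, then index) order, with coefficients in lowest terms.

~R = -\frac{5}{2} + \frac{81}{20} e_{12}, and R ~R = \frac{9061}{400}, so R^-1 = ~R / (\frac{9061}{400}).
R v = \frac{27}{40} e_{1} + \frac{5}{12} e_{2}
Answer: -\frac{1350}{9061} e_{1} + \frac{4061}{54366} e_{2}


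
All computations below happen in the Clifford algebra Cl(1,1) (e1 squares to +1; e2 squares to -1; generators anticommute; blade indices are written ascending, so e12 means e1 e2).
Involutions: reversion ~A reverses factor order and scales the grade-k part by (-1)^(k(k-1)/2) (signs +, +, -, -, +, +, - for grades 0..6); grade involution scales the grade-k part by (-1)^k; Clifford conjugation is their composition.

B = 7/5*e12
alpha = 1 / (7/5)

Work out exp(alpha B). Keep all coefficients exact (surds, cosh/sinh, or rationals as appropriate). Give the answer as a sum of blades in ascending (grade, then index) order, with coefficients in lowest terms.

B^2 = (7/5)^2*(e12)^2 = 49/25*(+1) = 49/25 (a basis 2-blade squares to minus the product of its generators' squares).
B^2 = 49/25 — a positive square means the series sums to a boost: l = 7/5, alpha*l = 1, so exp(alpha B) = cosh(1) + (sinh(1)/(7/5))*B = cosh(1) + (5*sinh(1)/7)*B.
Answer: cosh(1) + sinh(1)*e12


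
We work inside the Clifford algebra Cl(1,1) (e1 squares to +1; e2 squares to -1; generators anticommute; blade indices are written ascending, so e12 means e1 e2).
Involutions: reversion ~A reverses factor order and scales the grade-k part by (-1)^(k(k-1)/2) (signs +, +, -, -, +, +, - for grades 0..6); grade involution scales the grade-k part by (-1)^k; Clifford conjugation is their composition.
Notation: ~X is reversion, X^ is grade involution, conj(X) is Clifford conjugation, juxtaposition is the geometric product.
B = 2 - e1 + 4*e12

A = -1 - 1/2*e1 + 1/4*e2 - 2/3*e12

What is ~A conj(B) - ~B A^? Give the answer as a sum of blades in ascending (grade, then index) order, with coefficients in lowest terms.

first term: -31/6 - 3*e1 + 11/6*e2 + 61/12*e12
second term: 1/6 + e1 + 13/6*e2 + 35/12*e12
Answer: -16/3 - 4*e1 - 1/3*e2 + 13/6*e12


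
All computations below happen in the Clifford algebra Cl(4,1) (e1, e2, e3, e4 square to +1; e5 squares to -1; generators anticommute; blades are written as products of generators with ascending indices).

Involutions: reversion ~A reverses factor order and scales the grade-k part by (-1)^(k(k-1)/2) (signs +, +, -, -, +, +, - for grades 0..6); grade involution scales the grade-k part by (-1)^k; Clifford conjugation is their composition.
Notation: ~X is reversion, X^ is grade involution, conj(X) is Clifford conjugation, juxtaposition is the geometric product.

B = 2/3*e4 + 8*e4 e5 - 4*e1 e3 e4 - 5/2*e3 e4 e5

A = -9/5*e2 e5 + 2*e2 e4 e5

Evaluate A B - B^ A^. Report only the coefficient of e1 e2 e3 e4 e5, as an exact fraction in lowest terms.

first term: 16*e2 - 5*e2 e3 - 72/5*e2 e4 - 4/3*e2 e5 - 9/2*e2 e3 e4 + 6/5*e2 e4 e5 - 8*e1 e2 e3 e5 + 36/5*e1 e2 e3 e4 e5
second term: -16*e2 + 5*e2 e3 + 72/5*e2 e4 - 4/3*e2 e5 - 9/2*e2 e3 e4 - 6/5*e2 e4 e5 - 8*e1 e2 e3 e5 - 36/5*e1 e2 e3 e4 e5
Answer: 72/5


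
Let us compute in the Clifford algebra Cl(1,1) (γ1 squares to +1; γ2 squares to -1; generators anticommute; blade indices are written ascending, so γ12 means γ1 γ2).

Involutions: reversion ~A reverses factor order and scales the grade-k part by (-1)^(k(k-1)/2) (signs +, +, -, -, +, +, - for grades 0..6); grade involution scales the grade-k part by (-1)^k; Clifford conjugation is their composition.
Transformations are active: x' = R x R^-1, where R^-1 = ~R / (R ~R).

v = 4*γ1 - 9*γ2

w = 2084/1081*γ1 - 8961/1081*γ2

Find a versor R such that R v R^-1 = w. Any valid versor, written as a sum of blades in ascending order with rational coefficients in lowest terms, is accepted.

Take R = v + w = 6408/1081*γ1 - 18690/1081*γ2. Because q(v) = q(w) = -65, conjugation by R sends v exactly to w.
Answer: 6408/1081*γ1 - 18690/1081*γ2


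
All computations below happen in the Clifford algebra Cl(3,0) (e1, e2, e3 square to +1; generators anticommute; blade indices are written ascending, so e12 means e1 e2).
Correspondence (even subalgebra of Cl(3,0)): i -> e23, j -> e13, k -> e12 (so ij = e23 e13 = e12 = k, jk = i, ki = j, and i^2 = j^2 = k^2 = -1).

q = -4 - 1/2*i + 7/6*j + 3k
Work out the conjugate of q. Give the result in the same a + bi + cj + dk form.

In blades: q = -4 + 3*e12 + 7/6*e13 - 1/2*e23.
Quaternion conjugation is reversion on the even subalgebra: the scalar is fixed and every grade-2 blade flips sign, giving -4 - 3*e12 - 7/6*e13 + 1/2*e23; translating back:
Answer: -4 + 1/2*i - 7/6*j - 3k


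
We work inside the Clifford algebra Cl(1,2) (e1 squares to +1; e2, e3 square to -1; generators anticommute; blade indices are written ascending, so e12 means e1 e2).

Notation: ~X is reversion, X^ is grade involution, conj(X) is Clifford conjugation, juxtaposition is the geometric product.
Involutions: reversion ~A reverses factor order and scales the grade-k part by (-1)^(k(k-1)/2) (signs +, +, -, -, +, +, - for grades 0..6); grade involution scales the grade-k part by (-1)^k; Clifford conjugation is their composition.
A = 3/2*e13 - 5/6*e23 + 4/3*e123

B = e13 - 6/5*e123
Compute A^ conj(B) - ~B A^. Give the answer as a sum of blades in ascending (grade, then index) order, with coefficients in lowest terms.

first term: -31/10 - e1 + 7/15*e2 - 5/6*e12
second term: 1/10 + e1 - 47/15*e2 + 5/6*e12
Answer: -16/5 - 2*e1 + 18/5*e2 - 5/3*e12


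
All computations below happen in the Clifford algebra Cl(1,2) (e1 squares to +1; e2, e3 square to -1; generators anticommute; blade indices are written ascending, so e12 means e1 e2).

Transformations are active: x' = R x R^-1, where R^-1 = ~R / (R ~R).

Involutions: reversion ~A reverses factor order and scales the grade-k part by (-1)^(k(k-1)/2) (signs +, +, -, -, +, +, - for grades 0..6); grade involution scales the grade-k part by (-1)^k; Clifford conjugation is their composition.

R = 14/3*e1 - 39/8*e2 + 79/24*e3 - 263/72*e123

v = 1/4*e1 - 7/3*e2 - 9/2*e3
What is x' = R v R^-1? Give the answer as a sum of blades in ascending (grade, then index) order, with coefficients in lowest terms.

~R = 14/3*e1 - 39/8*e2 + 79/24*e3 + 263/72*e123, and R ~R = 2695/5184, so R^-1 = ~R / (2695/5184).
R v = 221/48 - 7519/288*e12 - 11491/864*e13 + 8267/288*e23
Answer: -98859/308*e1 + 4321/42*e2 - 23414/77*e3
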